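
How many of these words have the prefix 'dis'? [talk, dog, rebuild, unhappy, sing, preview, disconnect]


Checking each word for prefix 'dis':
  'talk' -> no (count: 0)
  'dog' -> no (count: 0)
  'rebuild' -> no (count: 0)
  'unhappy' -> no (count: 0)
  'sing' -> no (count: 0)
  'preview' -> no (count: 0)
  'disconnect' -> YES, starts with 'dis' (count: 1)
Total with prefix 'dis': 1

1


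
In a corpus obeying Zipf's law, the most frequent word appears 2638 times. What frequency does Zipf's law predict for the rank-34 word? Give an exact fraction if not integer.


Zipf's law: freq(rank) = f1 / rank
f1 = 2638, rank = 34
freq = 2638 / 34
GCD(2638, 34) = 2
Simplified: 1319/17

1319/17


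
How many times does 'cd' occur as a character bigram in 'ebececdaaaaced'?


Scanning 'ebececdaaaaced' for bigram 'cd':
  Position 0: 'eb' -> no
  Position 1: 'be' -> no
  Position 2: 'ec' -> no
  Position 3: 'ce' -> no
  Position 4: 'ec' -> no
  Position 5: 'cd' -> MATCH
  Position 6: 'da' -> no
  Position 7: 'aa' -> no
  Position 8: 'aa' -> no
  Position 9: 'aa' -> no
  Position 10: 'ac' -> no
  Position 11: 'ce' -> no
  Position 12: 'ed' -> no
Total matches: 1

1


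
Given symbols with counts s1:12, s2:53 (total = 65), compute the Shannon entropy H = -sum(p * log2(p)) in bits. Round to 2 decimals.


Computing entropy H = -sum(p_i * log2(p_i)):
  s1: p = 12/65 = 0.1846, -p*log2(p) = 0.4500
  s2: p = 53/65 = 0.8154, -p*log2(p) = 0.2401
H = sum of terms = 0.6901
Rounded to 2 decimals: 0.69

0.69


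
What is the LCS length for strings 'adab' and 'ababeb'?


DP table for LCS of 'adab' and 'ababeb':
       a  b  a  b  e  b
    0  0  0  0  0  0  0
  a 0  1  1  1  1  1  1
  d 0  1  1  1  1  1  1
  a 0  1  1  2  2  2  2
  b 0  1  2  2  3  3  3
LCS: 'aab'
LCS length = 3

3


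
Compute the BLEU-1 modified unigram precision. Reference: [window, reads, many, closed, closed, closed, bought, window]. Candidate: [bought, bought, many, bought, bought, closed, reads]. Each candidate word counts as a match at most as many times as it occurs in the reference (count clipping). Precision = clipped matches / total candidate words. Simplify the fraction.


Reference word counts: {'bought': 1, 'closed': 3, 'many': 1, 'reads': 1, 'window': 2}
Checking each candidate word (with clipping):
  'bought' -> in reference (ref count 1, used 1/1) -> match (matches: 1)
  'bought' -> ref count 1 already used up (1/1) -> clipped, no match (matches: 1)
  'many' -> in reference (ref count 1, used 1/1) -> match (matches: 2)
  'bought' -> ref count 1 already used up (1/1) -> clipped, no match (matches: 2)
  'bought' -> ref count 1 already used up (1/1) -> clipped, no match (matches: 2)
  'closed' -> in reference (ref count 3, used 1/3) -> match (matches: 3)
  'reads' -> in reference (ref count 1, used 1/1) -> match (matches: 4)
Clipped matches: 4, Candidate length: 7
Precision = 4/7

4/7


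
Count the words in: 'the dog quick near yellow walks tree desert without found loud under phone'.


Counting words by splitting on spaces:
  Word 1: 'the'
  Word 2: 'dog'
  Word 3: 'quick'
  Word 4: 'near'
  Word 5: 'yellow'
  Word 6: 'walks'
  Word 7: 'tree'
  Word 8: 'desert'
  Word 9: 'without'
  Word 10: 'found'
  Word 11: 'loud'
  Word 12: 'under'
  Word 13: 'phone'
Total words: 13

13


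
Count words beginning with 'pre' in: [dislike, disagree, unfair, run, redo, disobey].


Checking each word for prefix 'pre':
  'dislike' -> no (count: 0)
  'disagree' -> no (count: 0)
  'unfair' -> no (count: 0)
  'run' -> no (count: 0)
  'redo' -> no (count: 0)
  'disobey' -> no (count: 0)
Total with prefix 'pre': 0

0


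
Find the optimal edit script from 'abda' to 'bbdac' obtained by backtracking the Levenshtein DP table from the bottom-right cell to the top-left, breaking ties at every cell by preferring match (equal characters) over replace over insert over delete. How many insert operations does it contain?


Edit distance = 2. Backtracking from cell (4, 5) with preference match > replace > insert > delete,
then listing the resulting alignment 'abda' -> 'bbdac' left to right:
  Step 1: replace a->b
  Step 2: keep 'b'
  Step 3: keep 'd'
  Step 4: keep 'a'
  Step 5: insert 'c' [insertion #1]
Total insertions: 1

1


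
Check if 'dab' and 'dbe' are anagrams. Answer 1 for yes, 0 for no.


Sort characters of 'dab': 'abd'
Sort characters of 'dbe': 'bde'
Sorted forms differ -> they are NOT anagrams
Result: 0

0


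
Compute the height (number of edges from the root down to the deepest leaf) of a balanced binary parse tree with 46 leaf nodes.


In a balanced binary tree with n leaves the deepest leaf is ceil(log2(n)) edges below the root.
log2(46) = 5.5236
ceil(5.5236) = 6
height (edges) = 6

6


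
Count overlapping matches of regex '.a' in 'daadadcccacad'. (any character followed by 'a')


Pattern: .a means any character followed by 'a'.
Scanning 'daadadcccacad' position-by-position:
  Pos 0: window 'da' -> MATCH
  Pos 1: window 'aa' -> MATCH
  Pos 2: window 'ad' -> no
  Pos 3: window 'da' -> MATCH
  Pos 4: window 'ad' -> no
  Pos 5: window 'dc' -> no
  Pos 6: window 'cc' -> no
  Pos 7: window 'cc' -> no
  Pos 8: window 'ca' -> MATCH
  Pos 9: window 'ac' -> no
  Pos 10: window 'ca' -> MATCH
  Pos 11: window 'ad' -> no
  Pos 12: window 'd' -> no
Total matches: 5

5


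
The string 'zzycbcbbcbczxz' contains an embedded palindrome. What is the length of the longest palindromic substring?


Scanning 'zzycbcbbcbczxz' for palindromic substrings.
Substring at positions 3-10: 'cbcbbcbc'.
Check: reverse('cbcbbcbc') = 'cbcbbcbc' -> palindrome confirmed.
Neighbouring characters ('y' / 'z') break symmetry, so it cannot extend further.
No longer palindromic substring exists; longest length = 8

8


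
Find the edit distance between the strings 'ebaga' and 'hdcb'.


Building DP table for s1='ebaga' (len 5) and s2='hdcb' (len 4):
       h  d  c  b
    0  1  2  3  4
  e 1  1  2  3  4
  b 2  2  2  3  3
  a 3  3  3  3  4
  g 4  4  4  4  4
  a 5  5  5  5  5
Edit distance = dp[5][4] = 5

5


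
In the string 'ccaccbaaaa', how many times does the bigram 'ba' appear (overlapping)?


Scanning 'ccaccbaaaa' for bigram 'ba':
  Position 0: 'cc' -> no
  Position 1: 'ca' -> no
  Position 2: 'ac' -> no
  Position 3: 'cc' -> no
  Position 4: 'cb' -> no
  Position 5: 'ba' -> MATCH
  Position 6: 'aa' -> no
  Position 7: 'aa' -> no
  Position 8: 'aa' -> no
Total matches: 1

1


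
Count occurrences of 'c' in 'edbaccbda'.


Scanning 'edbaccbda' for 'c':
  Position 4: 'c' -> MATCH (count: 1)
  Position 5: 'c' -> MATCH (count: 2)
Total occurrences of 'c': 2

2


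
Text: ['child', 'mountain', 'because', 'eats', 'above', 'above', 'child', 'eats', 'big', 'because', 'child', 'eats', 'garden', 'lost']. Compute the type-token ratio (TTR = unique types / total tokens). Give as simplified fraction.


Tokens: 14
Unique types: ('above', 'because', 'big', 'child', 'eats', 'garden', 'lost', 'mountain') = 8
TTR = 8/14
Simplify: divide both by 2 -> 4/7
TTR = 4/7

4/7


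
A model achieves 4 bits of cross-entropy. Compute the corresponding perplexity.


Perplexity formula: PP = 2^H
H = 4
PP = 2^4
Steps: 2^1 = 2, 2^2 = 4, 2^3 = 8, 2^4 = 16
PP = 16

16


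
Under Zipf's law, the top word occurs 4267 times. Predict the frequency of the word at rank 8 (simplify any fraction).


Zipf's law: freq(rank) = f1 / rank
f1 = 4267, rank = 8
freq = 4267 / 8
GCD(4267, 8) = 1
Simplified: 4267/8

4267/8


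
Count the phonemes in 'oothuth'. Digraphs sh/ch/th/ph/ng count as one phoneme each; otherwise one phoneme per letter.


Parsing 'oothuth' greedily, digraphs first:
  'o' -> vowel phoneme (phonemes so far: 1)
  'o' -> vowel phoneme (phonemes so far: 2)
  'th' -> digraph (1 consonant phoneme) (phonemes so far: 3)
  'u' -> vowel phoneme (phonemes so far: 4)
  'th' -> digraph (1 consonant phoneme) (phonemes so far: 5)
Total phonemes: 5

5


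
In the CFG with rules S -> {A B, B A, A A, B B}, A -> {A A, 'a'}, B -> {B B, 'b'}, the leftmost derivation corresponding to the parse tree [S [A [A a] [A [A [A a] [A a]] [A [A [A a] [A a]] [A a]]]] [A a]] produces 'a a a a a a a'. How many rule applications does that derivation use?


Every bracketed nonterminal node [X ...] in the tree is produced by exactly one rule application.
Reading the tree off as a leftmost derivation:
  Step 1: S  =>  A A   (applied S -> A A)
  Step 2: A A  =>  A A A   (applied A -> A A)
  Step 3: A A A  =>  a A A   (applied A -> a)
  Step 4: a A A  =>  a A A A   (applied A -> A A)
  Step 5: a A A A  =>  a A A A A   (applied A -> A A)
  Step 6: a A A A A  =>  a a A A A   (applied A -> a)
  Step 7: a a A A A  =>  a a a A A   (applied A -> a)
  Step 8: a a a A A  =>  a a a A A A   (applied A -> A A)
  Step 9: a a a A A A  =>  a a a A A A A   (applied A -> A A)
  Step 10: a a a A A A A  =>  a a a a A A A   (applied A -> a)
  Step 11: a a a a A A A  =>  a a a a a A A   (applied A -> a)
  Step 12: a a a a a A A  =>  a a a a a a A   (applied A -> a)
  Step 13: a a a a a a A  =>  a a a a a a a   (applied A -> a)
Final yield: a a a a a a a
Total rewrite steps: 13

13


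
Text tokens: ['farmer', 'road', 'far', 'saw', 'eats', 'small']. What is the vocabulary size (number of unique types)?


Listing all tokens and tracking unique types:
  Token 1: 'farmer' -> NEW (unique so far: 1)
  Token 2: 'road' -> NEW (unique so far: 2)
  Token 3: 'far' -> NEW (unique so far: 3)
  Token 4: 'saw' -> NEW (unique so far: 4)
  Token 5: 'eats' -> NEW (unique so far: 5)
  Token 6: 'small' -> NEW (unique so far: 6)
Unique types: ('eats', 'far', 'farmer', 'road', 'saw', 'small')
Vocabulary size: 6

6


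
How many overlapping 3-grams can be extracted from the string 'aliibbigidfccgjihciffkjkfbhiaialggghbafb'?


String 'aliibbigidfccgjihciffkjkfbhiaialggghbafb' has length L = 40.
Number of overlapping n-grams = L - n + 1
Substituting: 40 - 3 + 1 = 38

38


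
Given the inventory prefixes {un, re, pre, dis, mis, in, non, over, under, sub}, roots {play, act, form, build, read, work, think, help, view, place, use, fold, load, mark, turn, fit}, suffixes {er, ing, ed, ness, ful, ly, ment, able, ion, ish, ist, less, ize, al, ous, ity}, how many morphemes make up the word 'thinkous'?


Segmenting 'thinkous' against the inventory:
  'think' -> root (morpheme 1)
  'ous' -> suffix (morpheme 2)
Total morphemes: 2

2


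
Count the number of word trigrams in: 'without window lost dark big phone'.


Word trigrams from [6] words:
  Trigram 1: (without window lost)
  Trigram 2: (window lost dark)
  Trigram 3: (lost dark big)
  Trigram 4: (dark big phone)
Total word trigrams: 6 - 2 = 4

4


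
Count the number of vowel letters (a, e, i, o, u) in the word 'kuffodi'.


Scanning each character of 'kuffodi':
  Position 1: 'k' -> consonant (running count: 0)
  Position 2: 'u' -> vowel (running count: 1)
  Position 3: 'f' -> consonant (running count: 1)
  Position 4: 'f' -> consonant (running count: 1)
  Position 5: 'o' -> vowel (running count: 2)
  Position 6: 'd' -> consonant (running count: 2)
  Position 7: 'i' -> vowel (running count: 3)
Total vowels: 3

3


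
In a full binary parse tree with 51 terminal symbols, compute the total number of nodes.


Leaf nodes (terminals): 51
Internal nodes = n - 1 = 51 - 1 = 50
Total = leaves + internal = 51 + 50 = 101

101


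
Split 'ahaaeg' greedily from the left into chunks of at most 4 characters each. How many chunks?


'ahaaeg' has 6 characters.
Chunking with max size 4:
  Chunk 1: 'ahaa' (positions 0-3)
  Chunk 2: 'eg' (positions 4-5)
Total chunks: ceil(6 / 4) = 2

2


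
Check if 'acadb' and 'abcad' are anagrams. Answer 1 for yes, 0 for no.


Sort characters of 'acadb': 'aabcd'
Sort characters of 'abcad': 'aabcd'
Sorted forms match -> they ARE anagrams
Result: 1

1


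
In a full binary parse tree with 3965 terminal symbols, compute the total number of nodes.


Leaf nodes (terminals): 3965
Internal nodes = n - 1 = 3965 - 1 = 3964
Total = leaves + internal = 3965 + 3964 = 7929

7929


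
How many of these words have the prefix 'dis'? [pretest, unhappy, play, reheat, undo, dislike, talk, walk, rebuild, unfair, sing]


Checking each word for prefix 'dis':
  'pretest' -> no (count: 0)
  'unhappy' -> no (count: 0)
  'play' -> no (count: 0)
  'reheat' -> no (count: 0)
  'undo' -> no (count: 0)
  'dislike' -> YES, starts with 'dis' (count: 1)
  'talk' -> no (count: 1)
  'walk' -> no (count: 1)
  'rebuild' -> no (count: 1)
  'unfair' -> no (count: 1)
  'sing' -> no (count: 1)
Total with prefix 'dis': 1

1


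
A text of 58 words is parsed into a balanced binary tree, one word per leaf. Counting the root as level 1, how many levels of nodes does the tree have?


In a balanced binary tree with n leaves the deepest leaf is ceil(log2(n)) edges below the root,
so counting node levels inclusive of root and leaves gives ceil(log2(n)) + 1 levels.
log2(58) = 5.8580
ceil(5.8580) = 6
levels = 6 + 1 = 7

7


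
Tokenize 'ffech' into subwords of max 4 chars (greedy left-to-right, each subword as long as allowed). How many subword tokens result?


'ffech' has 5 characters.
Chunking with max size 4:
  Chunk 1: 'ffec' (positions 0-3)
  Chunk 2: 'h' (positions 4-4)
Total chunks: ceil(5 / 4) = 2

2


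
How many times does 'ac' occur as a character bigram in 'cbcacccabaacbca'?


Scanning 'cbcacccabaacbca' for bigram 'ac':
  Position 0: 'cb' -> no
  Position 1: 'bc' -> no
  Position 2: 'ca' -> no
  Position 3: 'ac' -> MATCH
  Position 4: 'cc' -> no
  Position 5: 'cc' -> no
  Position 6: 'ca' -> no
  Position 7: 'ab' -> no
  Position 8: 'ba' -> no
  Position 9: 'aa' -> no
  Position 10: 'ac' -> MATCH
  Position 11: 'cb' -> no
  Position 12: 'bc' -> no
  Position 13: 'ca' -> no
Total matches: 2

2


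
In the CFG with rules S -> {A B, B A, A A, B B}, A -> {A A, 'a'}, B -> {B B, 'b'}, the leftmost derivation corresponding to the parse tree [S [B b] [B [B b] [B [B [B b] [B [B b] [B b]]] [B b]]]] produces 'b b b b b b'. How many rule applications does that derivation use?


Every bracketed nonterminal node [X ...] in the tree is produced by exactly one rule application.
Reading the tree off as a leftmost derivation:
  Step 1: S  =>  B B   (applied S -> B B)
  Step 2: B B  =>  b B   (applied B -> b)
  Step 3: b B  =>  b B B   (applied B -> B B)
  Step 4: b B B  =>  b b B   (applied B -> b)
  Step 5: b b B  =>  b b B B   (applied B -> B B)
  Step 6: b b B B  =>  b b B B B   (applied B -> B B)
  Step 7: b b B B B  =>  b b b B B   (applied B -> b)
  Step 8: b b b B B  =>  b b b B B B   (applied B -> B B)
  Step 9: b b b B B B  =>  b b b b B B   (applied B -> b)
  Step 10: b b b b B B  =>  b b b b b B   (applied B -> b)
  Step 11: b b b b b B  =>  b b b b b b   (applied B -> b)
Final yield: b b b b b b
Total rewrite steps: 11

11


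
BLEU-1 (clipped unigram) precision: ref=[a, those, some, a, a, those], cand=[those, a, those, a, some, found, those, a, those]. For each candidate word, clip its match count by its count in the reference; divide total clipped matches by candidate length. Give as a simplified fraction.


Reference word counts: {'a': 3, 'some': 1, 'those': 2}
Checking each candidate word (with clipping):
  'those' -> in reference (ref count 2, used 1/2) -> match (matches: 1)
  'a' -> in reference (ref count 3, used 1/3) -> match (matches: 2)
  'those' -> in reference (ref count 2, used 2/2) -> match (matches: 3)
  'a' -> in reference (ref count 3, used 2/3) -> match (matches: 4)
  'some' -> in reference (ref count 1, used 1/1) -> match (matches: 5)
  'found' -> not in reference -> no match (matches: 5)
  'those' -> ref count 2 already used up (2/2) -> clipped, no match (matches: 5)
  'a' -> in reference (ref count 3, used 3/3) -> match (matches: 6)
  'those' -> ref count 2 already used up (2/2) -> clipped, no match (matches: 6)
Clipped matches: 6, Candidate length: 9
Precision = 6/9 = 2/3

2/3


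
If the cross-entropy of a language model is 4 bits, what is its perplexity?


Perplexity formula: PP = 2^H
H = 4
PP = 2^4
Steps: 2^1 = 2, 2^2 = 4, 2^3 = 8, 2^4 = 16
PP = 16

16


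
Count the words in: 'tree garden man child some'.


Counting words by splitting on spaces:
  Word 1: 'tree'
  Word 2: 'garden'
  Word 3: 'man'
  Word 4: 'child'
  Word 5: 'some'
Total words: 5

5


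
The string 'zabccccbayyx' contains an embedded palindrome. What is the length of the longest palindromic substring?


Scanning 'zabccccbayyx' for palindromic substrings.
Substring at positions 1-8: 'abccccba'.
Check: reverse('abccccba') = 'abccccba' -> palindrome confirmed.
Neighbouring characters ('z' / 'y') break symmetry, so it cannot extend further.
No longer palindromic substring exists; longest length = 8

8


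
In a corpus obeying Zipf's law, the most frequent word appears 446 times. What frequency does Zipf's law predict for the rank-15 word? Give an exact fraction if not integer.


Zipf's law: freq(rank) = f1 / rank
f1 = 446, rank = 15
freq = 446 / 15
GCD(446, 15) = 1
Simplified: 446/15

446/15


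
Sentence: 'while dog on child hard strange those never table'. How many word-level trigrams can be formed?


Word trigrams from [9] words:
  Trigram 1: (while dog on)
  Trigram 2: (dog on child)
  Trigram 3: (on child hard)
  Trigram 4: (child hard strange)
  Trigram 5: (hard strange those)
  Trigram 6: (strange those never)
  Trigram 7: (those never table)
Total word trigrams: 9 - 2 = 7

7


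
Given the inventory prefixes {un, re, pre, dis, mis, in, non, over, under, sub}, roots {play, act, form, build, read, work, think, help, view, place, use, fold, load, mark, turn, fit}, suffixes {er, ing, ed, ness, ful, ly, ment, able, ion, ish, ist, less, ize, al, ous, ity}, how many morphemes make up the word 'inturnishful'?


Segmenting 'inturnishful' against the inventory:
  'in' -> prefix (morpheme 1)
  'turn' -> root (morpheme 2)
  'ish' -> suffix (morpheme 3)
  'ful' -> suffix (morpheme 4)
Total morphemes: 4

4


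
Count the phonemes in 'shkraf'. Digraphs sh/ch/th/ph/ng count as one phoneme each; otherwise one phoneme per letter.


Parsing 'shkraf' greedily, digraphs first:
  'sh' -> digraph (1 consonant phoneme) (phonemes so far: 1)
  'k' -> consonant phoneme (phonemes so far: 2)
  'r' -> consonant phoneme (phonemes so far: 3)
  'a' -> vowel phoneme (phonemes so far: 4)
  'f' -> consonant phoneme (phonemes so far: 5)
Total phonemes: 5

5


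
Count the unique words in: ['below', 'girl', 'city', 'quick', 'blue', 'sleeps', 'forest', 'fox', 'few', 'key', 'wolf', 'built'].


Listing all tokens and tracking unique types:
  Token 1: 'below' -> NEW (unique so far: 1)
  Token 2: 'girl' -> NEW (unique so far: 2)
  Token 3: 'city' -> NEW (unique so far: 3)
  Token 4: 'quick' -> NEW (unique so far: 4)
  Token 5: 'blue' -> NEW (unique so far: 5)
  Token 6: 'sleeps' -> NEW (unique so far: 6)
  Token 7: 'forest' -> NEW (unique so far: 7)
  Token 8: 'fox' -> NEW (unique so far: 8)
  Token 9: 'few' -> NEW (unique so far: 9)
  Token 10: 'key' -> NEW (unique so far: 10)
  Token 11: 'wolf' -> NEW (unique so far: 11)
  Token 12: 'built' -> NEW (unique so far: 12)
Unique types: ('below', 'blue', 'built', 'city', 'few', 'forest', 'fox', 'girl', 'key', 'quick', 'sleeps', 'wolf')
Vocabulary size: 12

12


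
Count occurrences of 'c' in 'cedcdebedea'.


Scanning 'cedcdebedea' for 'c':
  Position 0: 'c' -> MATCH (count: 1)
  Position 3: 'c' -> MATCH (count: 2)
Total occurrences of 'c': 2

2


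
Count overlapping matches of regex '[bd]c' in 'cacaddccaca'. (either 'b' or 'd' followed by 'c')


Pattern: [bd]c means either 'b' or 'd' followed by 'c'.
Scanning 'cacaddccaca' position-by-position:
  Pos 0: window 'ca' -> no
  Pos 1: window 'ac' -> no
  Pos 2: window 'ca' -> no
  Pos 3: window 'ad' -> no
  Pos 4: window 'dd' -> no
  Pos 5: window 'dc' -> MATCH
  Pos 6: window 'cc' -> no
  Pos 7: window 'ca' -> no
  Pos 8: window 'ac' -> no
  Pos 9: window 'ca' -> no
  Pos 10: window 'a' -> no
Total matches: 1

1


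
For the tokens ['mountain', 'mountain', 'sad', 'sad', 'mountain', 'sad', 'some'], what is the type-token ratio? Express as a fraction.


Tokens: 7
Unique types: ('mountain', 'sad', 'some') = 3
TTR = 3/7
Already in lowest terms.

3/7


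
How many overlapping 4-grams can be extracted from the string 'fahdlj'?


String 'fahdlj' has length L = 6.
Number of overlapping n-grams = L - n + 1
Substituting: 6 - 4 + 1 = 3

3


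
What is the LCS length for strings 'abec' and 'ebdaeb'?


DP table for LCS of 'abec' and 'ebdaeb':
       e  b  d  a  e  b
    0  0  0  0  0  0  0
  a 0  0  0  0  1  1  1
  b 0  0  1  1  1  1  2
  e 0  1  1  1  1  2  2
  c 0  1  1  1  1  2  2
LCS: 'ab'
LCS length = 2

2


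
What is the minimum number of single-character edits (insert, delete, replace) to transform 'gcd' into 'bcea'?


Building DP table for s1='gcd' (len 3) and s2='bcea' (len 4):
       b  c  e  a
    0  1  2  3  4
  g 1  1  2  3  4
  c 2  2  1  2  3
  d 3  3  2  2  3
Edit distance = dp[3][4] = 3

3


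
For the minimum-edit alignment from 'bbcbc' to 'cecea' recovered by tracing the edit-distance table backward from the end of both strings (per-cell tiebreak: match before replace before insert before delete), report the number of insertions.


Edit distance = 4. Backtracking from cell (5, 5) with preference match > replace > insert > delete,
then listing the resulting alignment 'bbcbc' -> 'cecea' left to right:
  Step 1: replace b->c
  Step 2: replace b->e
  Step 3: keep 'c'
  Step 4: replace b->e
  Step 5: replace c->a
Total insertions: 0

0


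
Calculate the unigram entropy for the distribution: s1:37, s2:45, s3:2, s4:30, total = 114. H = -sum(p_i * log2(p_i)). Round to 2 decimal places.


Computing entropy H = -sum(p_i * log2(p_i)):
  s1: p = 37/114 = 0.3246, -p*log2(p) = 0.5269
  s2: p = 45/114 = 0.3947, -p*log2(p) = 0.5294
  s3: p = 2/114 = 0.0175, -p*log2(p) = 0.1023
  s4: p = 30/114 = 0.2632, -p*log2(p) = 0.5068
H = sum of terms = 1.6654
Rounded to 2 decimals: 1.67

1.67


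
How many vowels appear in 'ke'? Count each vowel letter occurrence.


Scanning each character of 'ke':
  Position 1: 'k' -> consonant (running count: 0)
  Position 2: 'e' -> vowel (running count: 1)
Total vowels: 1

1


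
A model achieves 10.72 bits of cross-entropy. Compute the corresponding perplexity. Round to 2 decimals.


Perplexity formula: PP = 2^H
H = 10.72
PP = 2^10.72
Decompose: 2^10.72 = 2^10 * 2^0.72
2^10 = 1024, 2^0.72 ~ 1.6471820
PP ~ 1024 * 1.6471820 = 1686.7143680
Rounded to 2 decimals: 1686.71

1686.71


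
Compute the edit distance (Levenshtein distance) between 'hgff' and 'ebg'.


Building DP table for s1='hgff' (len 4) and s2='ebg' (len 3):
       e  b  g
    0  1  2  3
  h 1  1  2  3
  g 2  2  2  2
  f 3  3  3  3
  f 4  4  4  4
Edit distance = dp[4][3] = 4

4


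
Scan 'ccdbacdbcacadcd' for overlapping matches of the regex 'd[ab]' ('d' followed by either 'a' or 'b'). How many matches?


Pattern: d[ab] means 'd' followed by either 'a' or 'b'.
Scanning 'ccdbacdbcacadcd' position-by-position:
  Pos 0: window 'cc' -> no
  Pos 1: window 'cd' -> no
  Pos 2: window 'db' -> MATCH
  Pos 3: window 'ba' -> no
  Pos 4: window 'ac' -> no
  Pos 5: window 'cd' -> no
  Pos 6: window 'db' -> MATCH
  Pos 7: window 'bc' -> no
  Pos 8: window 'ca' -> no
  Pos 9: window 'ac' -> no
  Pos 10: window 'ca' -> no
  Pos 11: window 'ad' -> no
  Pos 12: window 'dc' -> no
  Pos 13: window 'cd' -> no
  Pos 14: window 'd' -> no
Total matches: 2

2


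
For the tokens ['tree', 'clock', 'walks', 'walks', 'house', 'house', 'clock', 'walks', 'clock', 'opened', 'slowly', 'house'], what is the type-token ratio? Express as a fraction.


Tokens: 12
Unique types: ('clock', 'house', 'opened', 'slowly', 'tree', 'walks') = 6
TTR = 6/12
Simplify: divide both by 6 -> 1/2
TTR = 1/2

1/2


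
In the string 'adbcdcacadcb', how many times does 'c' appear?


Scanning 'adbcdcacadcb' for 'c':
  Position 3: 'c' -> MATCH (count: 1)
  Position 5: 'c' -> MATCH (count: 2)
  Position 7: 'c' -> MATCH (count: 3)
  Position 10: 'c' -> MATCH (count: 4)
Total occurrences of 'c': 4

4


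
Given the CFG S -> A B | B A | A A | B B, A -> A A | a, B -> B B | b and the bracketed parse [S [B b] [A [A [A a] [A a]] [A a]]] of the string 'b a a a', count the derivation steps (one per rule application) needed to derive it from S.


Every bracketed nonterminal node [X ...] in the tree is produced by exactly one rule application.
Reading the tree off as a leftmost derivation:
  Step 1: S  =>  B A   (applied S -> B A)
  Step 2: B A  =>  b A   (applied B -> b)
  Step 3: b A  =>  b A A   (applied A -> A A)
  Step 4: b A A  =>  b A A A   (applied A -> A A)
  Step 5: b A A A  =>  b a A A   (applied A -> a)
  Step 6: b a A A  =>  b a a A   (applied A -> a)
  Step 7: b a a A  =>  b a a a   (applied A -> a)
Final yield: b a a a
Total rewrite steps: 7

7


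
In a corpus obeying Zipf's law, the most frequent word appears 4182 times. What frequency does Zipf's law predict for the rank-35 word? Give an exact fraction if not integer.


Zipf's law: freq(rank) = f1 / rank
f1 = 4182, rank = 35
freq = 4182 / 35
GCD(4182, 35) = 1
Simplified: 4182/35

4182/35


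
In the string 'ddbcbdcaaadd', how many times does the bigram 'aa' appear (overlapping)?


Scanning 'ddbcbdcaaadd' for bigram 'aa':
  Position 0: 'dd' -> no
  Position 1: 'db' -> no
  Position 2: 'bc' -> no
  Position 3: 'cb' -> no
  Position 4: 'bd' -> no
  Position 5: 'dc' -> no
  Position 6: 'ca' -> no
  Position 7: 'aa' -> MATCH
  Position 8: 'aa' -> MATCH
  Position 9: 'ad' -> no
  Position 10: 'dd' -> no
Total matches: 2

2


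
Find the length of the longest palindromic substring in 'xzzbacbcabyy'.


Scanning 'xzzbacbcabyy' for palindromic substrings.
Substring at positions 3-9: 'bacbcab'.
Check: reverse('bacbcab') = 'bacbcab' -> palindrome confirmed.
Neighbouring characters ('z' / 'y') break symmetry, so it cannot extend further.
No longer palindromic substring exists; longest length = 7

7


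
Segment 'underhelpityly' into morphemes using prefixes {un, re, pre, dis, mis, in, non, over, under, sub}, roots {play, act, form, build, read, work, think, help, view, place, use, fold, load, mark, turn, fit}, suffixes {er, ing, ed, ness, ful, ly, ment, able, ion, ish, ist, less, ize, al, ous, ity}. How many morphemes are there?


Segmenting 'underhelpityly' against the inventory:
  'under' -> prefix (morpheme 1)
  'help' -> root (morpheme 2)
  'ity' -> suffix (morpheme 3)
  'ly' -> suffix (morpheme 4)
Total morphemes: 4

4


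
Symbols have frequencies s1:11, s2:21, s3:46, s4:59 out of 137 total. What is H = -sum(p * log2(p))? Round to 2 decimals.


Computing entropy H = -sum(p_i * log2(p_i)):
  s1: p = 11/137 = 0.0803, -p*log2(p) = 0.2922
  s2: p = 21/137 = 0.1533, -p*log2(p) = 0.4147
  s3: p = 46/137 = 0.3358, -p*log2(p) = 0.5287
  s4: p = 59/137 = 0.4307, -p*log2(p) = 0.5234
H = sum of terms = 1.7590
Rounded to 2 decimals: 1.76

1.76


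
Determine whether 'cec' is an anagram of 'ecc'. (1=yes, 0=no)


Sort characters of 'cec': 'cce'
Sort characters of 'ecc': 'cce'
Sorted forms match -> they ARE anagrams
Result: 1

1


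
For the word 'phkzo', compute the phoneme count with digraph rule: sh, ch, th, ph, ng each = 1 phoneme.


Parsing 'phkzo' greedily, digraphs first:
  'ph' -> digraph (1 consonant phoneme) (phonemes so far: 1)
  'k' -> consonant phoneme (phonemes so far: 2)
  'z' -> consonant phoneme (phonemes so far: 3)
  'o' -> vowel phoneme (phonemes so far: 4)
Total phonemes: 4

4


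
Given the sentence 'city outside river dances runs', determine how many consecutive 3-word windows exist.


Word trigrams from [5] words:
  Trigram 1: (city outside river)
  Trigram 2: (outside river dances)
  Trigram 3: (river dances runs)
Total word trigrams: 5 - 2 = 3

3


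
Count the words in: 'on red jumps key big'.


Counting words by splitting on spaces:
  Word 1: 'on'
  Word 2: 'red'
  Word 3: 'jumps'
  Word 4: 'key'
  Word 5: 'big'
Total words: 5

5


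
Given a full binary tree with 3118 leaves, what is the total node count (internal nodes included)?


Leaf nodes (terminals): 3118
Internal nodes = n - 1 = 3118 - 1 = 3117
Total = leaves + internal = 3118 + 3117 = 6235

6235


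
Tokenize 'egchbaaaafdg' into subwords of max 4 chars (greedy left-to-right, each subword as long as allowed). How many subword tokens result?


'egchbaaaafdg' has 12 characters.
Chunking with max size 4:
  Chunk 1: 'egch' (positions 0-3)
  Chunk 2: 'baaa' (positions 4-7)
  Chunk 3: 'afdg' (positions 8-11)
Total chunks: ceil(12 / 4) = 3

3


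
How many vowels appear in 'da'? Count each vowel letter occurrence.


Scanning each character of 'da':
  Position 1: 'd' -> consonant (running count: 0)
  Position 2: 'a' -> vowel (running count: 1)
Total vowels: 1

1


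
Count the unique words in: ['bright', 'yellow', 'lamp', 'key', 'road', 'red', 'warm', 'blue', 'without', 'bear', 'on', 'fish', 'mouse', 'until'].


Listing all tokens and tracking unique types:
  Token 1: 'bright' -> NEW (unique so far: 1)
  Token 2: 'yellow' -> NEW (unique so far: 2)
  Token 3: 'lamp' -> NEW (unique so far: 3)
  Token 4: 'key' -> NEW (unique so far: 4)
  Token 5: 'road' -> NEW (unique so far: 5)
  Token 6: 'red' -> NEW (unique so far: 6)
  Token 7: 'warm' -> NEW (unique so far: 7)
  Token 8: 'blue' -> NEW (unique so far: 8)
  Token 9: 'without' -> NEW (unique so far: 9)
  Token 10: 'bear' -> NEW (unique so far: 10)
  Token 11: 'on' -> NEW (unique so far: 11)
  Token 12: 'fish' -> NEW (unique so far: 12)
  Token 13: 'mouse' -> NEW (unique so far: 13)
  Token 14: 'until' -> NEW (unique so far: 14)
Unique types: ('bear', 'blue', 'bright', 'fish', 'key', 'lamp', 'mouse', 'on', 'red', 'road', 'until', 'warm', 'without', 'yellow')
Vocabulary size: 14

14


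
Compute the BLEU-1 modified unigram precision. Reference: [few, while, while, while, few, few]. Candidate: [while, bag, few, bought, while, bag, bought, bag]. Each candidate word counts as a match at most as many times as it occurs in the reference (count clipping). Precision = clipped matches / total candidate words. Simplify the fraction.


Reference word counts: {'few': 3, 'while': 3}
Checking each candidate word (with clipping):
  'while' -> in reference (ref count 3, used 1/3) -> match (matches: 1)
  'bag' -> not in reference -> no match (matches: 1)
  'few' -> in reference (ref count 3, used 1/3) -> match (matches: 2)
  'bought' -> not in reference -> no match (matches: 2)
  'while' -> in reference (ref count 3, used 2/3) -> match (matches: 3)
  'bag' -> not in reference -> no match (matches: 3)
  'bought' -> not in reference -> no match (matches: 3)
  'bag' -> not in reference -> no match (matches: 3)
Clipped matches: 3, Candidate length: 8
Precision = 3/8

3/8


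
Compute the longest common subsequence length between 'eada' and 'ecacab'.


DP table for LCS of 'eada' and 'ecacab':
       e  c  a  c  a  b
    0  0  0  0  0  0  0
  e 0  1  1  1  1  1  1
  a 0  1  1  2  2  2  2
  d 0  1  1  2  2  2  2
  a 0  1  1  2  2  3  3
LCS: 'eaa'
LCS length = 3

3


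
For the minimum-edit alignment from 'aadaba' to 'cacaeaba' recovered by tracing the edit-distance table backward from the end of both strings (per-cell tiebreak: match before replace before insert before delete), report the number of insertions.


Edit distance = 3. Backtracking from cell (6, 8) with preference match > replace > insert > delete,
then listing the resulting alignment 'aadaba' -> 'cacaeaba' left to right:
  Step 1: insert 'c' [insertion #1]
  Step 2: keep 'a'
  Step 3: insert 'c' [insertion #2]
  Step 4: keep 'a'
  Step 5: replace d->e
  Step 6: keep 'a'
  Step 7: keep 'b'
  Step 8: keep 'a'
Total insertions: 2

2


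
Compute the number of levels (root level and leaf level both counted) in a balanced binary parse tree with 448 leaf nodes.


In a balanced binary tree with n leaves the deepest leaf is ceil(log2(n)) edges below the root,
so counting node levels inclusive of root and leaves gives ceil(log2(n)) + 1 levels.
log2(448) = 8.8074
ceil(8.8074) = 9
levels = 9 + 1 = 10

10


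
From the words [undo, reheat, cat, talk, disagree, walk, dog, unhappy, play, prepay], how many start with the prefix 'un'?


Checking each word for prefix 'un':
  'undo' -> YES, starts with 'un' (count: 1)
  'reheat' -> no (count: 1)
  'cat' -> no (count: 1)
  'talk' -> no (count: 1)
  'disagree' -> no (count: 1)
  'walk' -> no (count: 1)
  'dog' -> no (count: 1)
  'unhappy' -> YES, starts with 'un' (count: 2)
  'play' -> no (count: 2)
  'prepay' -> no (count: 2)
Total with prefix 'un': 2

2


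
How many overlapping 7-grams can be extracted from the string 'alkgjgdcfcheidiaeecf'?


String 'alkgjgdcfcheidiaeecf' has length L = 20.
Number of overlapping n-grams = L - n + 1
Substituting: 20 - 7 + 1 = 14

14


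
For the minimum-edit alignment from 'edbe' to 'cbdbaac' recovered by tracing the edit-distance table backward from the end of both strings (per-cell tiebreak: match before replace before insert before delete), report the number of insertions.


Edit distance = 5. Backtracking from cell (4, 7) with preference match > replace > insert > delete,
then listing the resulting alignment 'edbe' -> 'cbdbaac' left to right:
  Step 1: insert 'c' [insertion #1]
  Step 2: replace e->b
  Step 3: keep 'd'
  Step 4: keep 'b'
  Step 5: insert 'a' [insertion #2]
  Step 6: insert 'a' [insertion #3]
  Step 7: replace e->c
Total insertions: 3

3


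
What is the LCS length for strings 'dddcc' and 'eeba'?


DP table for LCS of 'dddcc' and 'eeba':
       e  e  b  a
    0  0  0  0  0
  d 0  0  0  0  0
  d 0  0  0  0  0
  d 0  0  0  0  0
  c 0  0  0  0  0
  c 0  0  0  0  0
LCS length = 0

0


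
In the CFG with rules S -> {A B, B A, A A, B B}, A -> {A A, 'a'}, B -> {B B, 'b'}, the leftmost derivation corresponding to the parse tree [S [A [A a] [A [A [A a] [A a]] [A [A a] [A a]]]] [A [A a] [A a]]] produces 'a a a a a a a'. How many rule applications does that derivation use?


Every bracketed nonterminal node [X ...] in the tree is produced by exactly one rule application.
Reading the tree off as a leftmost derivation:
  Step 1: S  =>  A A   (applied S -> A A)
  Step 2: A A  =>  A A A   (applied A -> A A)
  Step 3: A A A  =>  a A A   (applied A -> a)
  Step 4: a A A  =>  a A A A   (applied A -> A A)
  Step 5: a A A A  =>  a A A A A   (applied A -> A A)
  Step 6: a A A A A  =>  a a A A A   (applied A -> a)
  Step 7: a a A A A  =>  a a a A A   (applied A -> a)
  Step 8: a a a A A  =>  a a a A A A   (applied A -> A A)
  Step 9: a a a A A A  =>  a a a a A A   (applied A -> a)
  Step 10: a a a a A A  =>  a a a a a A   (applied A -> a)
  Step 11: a a a a a A  =>  a a a a a A A   (applied A -> A A)
  Step 12: a a a a a A A  =>  a a a a a a A   (applied A -> a)
  Step 13: a a a a a a A  =>  a a a a a a a   (applied A -> a)
Final yield: a a a a a a a
Total rewrite steps: 13

13


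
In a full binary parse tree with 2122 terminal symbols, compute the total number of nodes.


Leaf nodes (terminals): 2122
Internal nodes = n - 1 = 2122 - 1 = 2121
Total = leaves + internal = 2122 + 2121 = 4243

4243


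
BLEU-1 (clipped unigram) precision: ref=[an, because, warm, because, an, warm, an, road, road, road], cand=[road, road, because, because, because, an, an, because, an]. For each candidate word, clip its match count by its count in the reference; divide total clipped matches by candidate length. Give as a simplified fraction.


Reference word counts: {'an': 3, 'because': 2, 'road': 3, 'warm': 2}
Checking each candidate word (with clipping):
  'road' -> in reference (ref count 3, used 1/3) -> match (matches: 1)
  'road' -> in reference (ref count 3, used 2/3) -> match (matches: 2)
  'because' -> in reference (ref count 2, used 1/2) -> match (matches: 3)
  'because' -> in reference (ref count 2, used 2/2) -> match (matches: 4)
  'because' -> ref count 2 already used up (2/2) -> clipped, no match (matches: 4)
  'an' -> in reference (ref count 3, used 1/3) -> match (matches: 5)
  'an' -> in reference (ref count 3, used 2/3) -> match (matches: 6)
  'because' -> ref count 2 already used up (2/2) -> clipped, no match (matches: 6)
  'an' -> in reference (ref count 3, used 3/3) -> match (matches: 7)
Clipped matches: 7, Candidate length: 9
Precision = 7/9

7/9


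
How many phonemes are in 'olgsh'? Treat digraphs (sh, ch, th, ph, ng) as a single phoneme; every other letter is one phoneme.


Parsing 'olgsh' greedily, digraphs first:
  'o' -> vowel phoneme (phonemes so far: 1)
  'l' -> consonant phoneme (phonemes so far: 2)
  'g' -> consonant phoneme (phonemes so far: 3)
  'sh' -> digraph (1 consonant phoneme) (phonemes so far: 4)
Total phonemes: 4

4


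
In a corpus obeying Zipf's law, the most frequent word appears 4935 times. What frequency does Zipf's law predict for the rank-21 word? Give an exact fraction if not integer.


Zipf's law: freq(rank) = f1 / rank
f1 = 4935, rank = 21
freq = 4935 / 21
= 235

235


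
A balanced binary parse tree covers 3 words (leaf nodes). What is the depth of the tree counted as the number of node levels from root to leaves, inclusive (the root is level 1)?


In a balanced binary tree with n leaves the deepest leaf is ceil(log2(n)) edges below the root,
so counting node levels inclusive of root and leaves gives ceil(log2(n)) + 1 levels.
log2(3) = 1.5850
ceil(1.5850) = 2
levels = 2 + 1 = 3

3


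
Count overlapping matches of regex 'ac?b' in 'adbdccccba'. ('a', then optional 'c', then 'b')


Pattern: ac?b means 'a', then optional 'c', then 'b'.
Scanning 'adbdccccba' position-by-position:
  Pos 0: window 'adb' -> no
  Pos 1: window 'dbd' -> no
  Pos 2: window 'bdc' -> no
  Pos 3: window 'dcc' -> no
  Pos 4: window 'ccc' -> no
  Pos 5: window 'ccc' -> no
  Pos 6: window 'ccb' -> no
  Pos 7: window 'cba' -> no
  Pos 8: window 'ba' -> no
  Pos 9: window 'a' -> no
Total matches: 0

0


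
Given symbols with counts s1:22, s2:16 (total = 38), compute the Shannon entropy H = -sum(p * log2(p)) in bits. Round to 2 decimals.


Computing entropy H = -sum(p_i * log2(p_i)):
  s1: p = 22/38 = 0.5789, -p*log2(p) = 0.4565
  s2: p = 16/38 = 0.4211, -p*log2(p) = 0.5254
H = sum of terms = 0.9819
Rounded to 2 decimals: 0.98

0.98


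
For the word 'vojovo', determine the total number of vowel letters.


Scanning each character of 'vojovo':
  Position 1: 'v' -> consonant (running count: 0)
  Position 2: 'o' -> vowel (running count: 1)
  Position 3: 'j' -> consonant (running count: 1)
  Position 4: 'o' -> vowel (running count: 2)
  Position 5: 'v' -> consonant (running count: 2)
  Position 6: 'o' -> vowel (running count: 3)
Total vowels: 3

3


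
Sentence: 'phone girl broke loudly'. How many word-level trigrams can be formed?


Word trigrams from [4] words:
  Trigram 1: (phone girl broke)
  Trigram 2: (girl broke loudly)
Total word trigrams: 4 - 2 = 2

2


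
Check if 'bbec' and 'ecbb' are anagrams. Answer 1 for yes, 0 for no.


Sort characters of 'bbec': 'bbce'
Sort characters of 'ecbb': 'bbce'
Sorted forms match -> they ARE anagrams
Result: 1

1


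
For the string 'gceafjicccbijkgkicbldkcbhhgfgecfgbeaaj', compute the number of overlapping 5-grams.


String 'gceafjicccbijkgkicbldkcbhhgfgecfgbeaaj' has length L = 38.
Number of overlapping n-grams = L - n + 1
Substituting: 38 - 5 + 1 = 34

34


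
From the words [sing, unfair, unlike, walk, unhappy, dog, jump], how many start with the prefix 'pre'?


Checking each word for prefix 'pre':
  'sing' -> no (count: 0)
  'unfair' -> no (count: 0)
  'unlike' -> no (count: 0)
  'walk' -> no (count: 0)
  'unhappy' -> no (count: 0)
  'dog' -> no (count: 0)
  'jump' -> no (count: 0)
Total with prefix 'pre': 0

0


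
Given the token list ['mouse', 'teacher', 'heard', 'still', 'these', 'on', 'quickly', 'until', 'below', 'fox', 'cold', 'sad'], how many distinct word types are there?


Listing all tokens and tracking unique types:
  Token 1: 'mouse' -> NEW (unique so far: 1)
  Token 2: 'teacher' -> NEW (unique so far: 2)
  Token 3: 'heard' -> NEW (unique so far: 3)
  Token 4: 'still' -> NEW (unique so far: 4)
  Token 5: 'these' -> NEW (unique so far: 5)
  Token 6: 'on' -> NEW (unique so far: 6)
  Token 7: 'quickly' -> NEW (unique so far: 7)
  Token 8: 'until' -> NEW (unique so far: 8)
  Token 9: 'below' -> NEW (unique so far: 9)
  Token 10: 'fox' -> NEW (unique so far: 10)
  Token 11: 'cold' -> NEW (unique so far: 11)
  Token 12: 'sad' -> NEW (unique so far: 12)
Unique types: ('below', 'cold', 'fox', 'heard', 'mouse', 'on', 'quickly', 'sad', 'still', 'teacher', 'these', 'until')
Vocabulary size: 12

12
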